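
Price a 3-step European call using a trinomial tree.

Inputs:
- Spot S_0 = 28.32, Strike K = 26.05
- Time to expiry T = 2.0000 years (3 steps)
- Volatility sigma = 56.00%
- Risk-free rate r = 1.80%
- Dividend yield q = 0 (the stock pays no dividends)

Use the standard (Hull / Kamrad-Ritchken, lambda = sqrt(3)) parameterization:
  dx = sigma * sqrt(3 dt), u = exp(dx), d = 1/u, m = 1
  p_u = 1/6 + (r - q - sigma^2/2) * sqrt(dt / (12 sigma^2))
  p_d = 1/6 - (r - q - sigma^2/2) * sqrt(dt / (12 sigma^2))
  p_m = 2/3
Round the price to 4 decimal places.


Answer: Price = V(0,0) = 9.0909

Derivation:
dt = T/N = 0.666667; dx = sigma*sqrt(3*dt) = 0.791960
u = exp(dx) = 2.207718; d = 1/u = 0.452956
p_u = 0.108246, p_m = 0.666667, p_d = 0.225087
Discount per step: exp(-r*dt) = 0.988072
Stock lattice S(k, j) with j the centered position index:
  k=0: S(0,+0) = 28.3200
  k=1: S(1,-1) = 12.8277; S(1,+0) = 28.3200; S(1,+1) = 62.5226
  k=2: S(2,-2) = 5.8104; S(2,-1) = 12.8277; S(2,+0) = 28.3200; S(2,+1) = 62.5226; S(2,+2) = 138.0323
  k=3: S(3,-3) = 2.6319; S(3,-2) = 5.8104; S(3,-1) = 12.8277; S(3,+0) = 28.3200; S(3,+1) = 62.5226; S(3,+2) = 138.0323; S(3,+3) = 304.7364
Terminal payoffs V(N, j) = max(S_T - K, 0):
  V(3,-3) = 0.000000; V(3,-2) = 0.000000; V(3,-1) = 0.000000; V(3,+0) = 2.270000; V(3,+1) = 36.472586; V(3,+2) = 111.982265; V(3,+3) = 278.686373
Backward induction: V(k, j) = exp(-r*dt) * [p_u * V(k+1, j+1) + p_m * V(k+1, j) + p_d * V(k+1, j-1)]
  V(2,-2) = exp(-r*dt) * [p_u*0.000000 + p_m*0.000000 + p_d*0.000000] = 0.000000
  V(2,-1) = exp(-r*dt) * [p_u*2.270000 + p_m*0.000000 + p_d*0.000000] = 0.242788
  V(2,+0) = exp(-r*dt) * [p_u*36.472586 + p_m*2.270000 + p_d*0.000000] = 5.396207
  V(2,+1) = exp(-r*dt) * [p_u*111.982265 + p_m*36.472586 + p_d*2.270000] = 36.506935
  V(2,+2) = exp(-r*dt) * [p_u*278.686373 + p_m*111.982265 + p_d*36.472586] = 111.682821
  V(1,-1) = exp(-r*dt) * [p_u*5.396207 + p_m*0.242788 + p_d*0.000000] = 0.737079
  V(1,+0) = exp(-r*dt) * [p_u*36.506935 + p_m*5.396207 + p_d*0.242788] = 7.513155
  V(1,+1) = exp(-r*dt) * [p_u*111.682821 + p_m*36.506935 + p_d*5.396207] = 37.192810
  V(0,+0) = exp(-r*dt) * [p_u*37.192810 + p_m*7.513155 + p_d*0.737079] = 9.090908


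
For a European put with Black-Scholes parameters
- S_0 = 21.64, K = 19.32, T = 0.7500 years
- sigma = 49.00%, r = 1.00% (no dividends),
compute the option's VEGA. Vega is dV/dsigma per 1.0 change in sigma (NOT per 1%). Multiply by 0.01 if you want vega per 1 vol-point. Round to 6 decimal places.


d1 = 0.4970870941; d2 = 0.0727346463
phi(d1) = 0.3525769711; exp(-qT) = 1.0000000000; exp(-rT) = 0.9925280548
Vega = S * exp(-qT) * phi(d1) * sqrt(T) = 21.6400 * 1.0000000000 * 0.3525769711 * 0.8660254038 = 6.607571

Answer: Vega = 6.607571


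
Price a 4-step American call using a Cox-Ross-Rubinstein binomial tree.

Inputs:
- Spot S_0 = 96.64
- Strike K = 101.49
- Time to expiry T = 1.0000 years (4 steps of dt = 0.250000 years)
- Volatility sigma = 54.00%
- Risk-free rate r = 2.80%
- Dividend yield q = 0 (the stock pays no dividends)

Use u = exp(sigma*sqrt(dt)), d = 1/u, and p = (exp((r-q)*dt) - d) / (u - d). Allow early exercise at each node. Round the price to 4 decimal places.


Answer: Price = V(0,0) = 19.3150

Derivation:
dt = T/N = 0.250000
u = exp(sigma*sqrt(dt)) = 1.309964; d = 1/u = 0.763379
p = (exp((r-q)*dt) - d) / (u - d) = 0.445759
Discount per step: exp(-r*dt) = 0.993024
Stock lattice S(k, i) with i counting down-moves:
  k=0: S(0,0) = 96.6400
  k=1: S(1,0) = 126.5950; S(1,1) = 73.7730
  k=2: S(2,0) = 165.8349; S(2,1) = 96.6400; S(2,2) = 56.3168
  k=3: S(3,0) = 217.2378; S(3,1) = 126.5950; S(3,2) = 73.7730; S(3,3) = 42.9911
  k=4: S(4,0) = 284.5738; S(4,1) = 165.8349; S(4,2) = 96.6400; S(4,3) = 56.3168; S(4,4) = 32.8185
Terminal payoffs V(N, i) = max(S_T - K, 0):
  V(4,0) = 183.083832; V(4,1) = 64.344903; V(4,2) = 0.000000; V(4,3) = 0.000000; V(4,4) = 0.000000
Backward induction: V(k, i) = exp(-r*dt) * [p * V(k+1, i) + (1-p) * V(k+1, i+1)]; then take max(V_cont, immediate exercise) for American.
  V(3,0) = exp(-r*dt) * [p*183.083832 + (1-p)*64.344903] = 116.455777; exercise = 115.747828; V(3,0) = max -> 116.455777
  V(3,1) = exp(-r*dt) * [p*64.344903 + (1-p)*0.000000] = 28.482233; exercise = 25.104965; V(3,1) = max -> 28.482233
  V(3,2) = exp(-r*dt) * [p*0.000000 + (1-p)*0.000000] = 0.000000; exercise = 0.000000; V(3,2) = max -> 0.000000
  V(3,3) = exp(-r*dt) * [p*0.000000 + (1-p)*0.000000] = 0.000000; exercise = 0.000000; V(3,3) = max -> 0.000000
  V(2,0) = exp(-r*dt) * [p*116.455777 + (1-p)*28.482233] = 67.224990; exercise = 64.344903; V(2,0) = max -> 67.224990
  V(2,1) = exp(-r*dt) * [p*28.482233 + (1-p)*0.000000] = 12.607643; exercise = 0.000000; V(2,1) = max -> 12.607643
  V(2,2) = exp(-r*dt) * [p*0.000000 + (1-p)*0.000000] = 0.000000; exercise = 0.000000; V(2,2) = max -> 0.000000
  V(1,0) = exp(-r*dt) * [p*67.224990 + (1-p)*12.607643] = 36.696034; exercise = 25.104965; V(1,0) = max -> 36.696034
  V(1,1) = exp(-r*dt) * [p*12.607643 + (1-p)*0.000000] = 5.580766; exercise = 0.000000; V(1,1) = max -> 5.580766
  V(0,0) = exp(-r*dt) * [p*36.696034 + (1-p)*5.580766] = 19.314991; exercise = 0.000000; V(0,0) = max -> 19.314991


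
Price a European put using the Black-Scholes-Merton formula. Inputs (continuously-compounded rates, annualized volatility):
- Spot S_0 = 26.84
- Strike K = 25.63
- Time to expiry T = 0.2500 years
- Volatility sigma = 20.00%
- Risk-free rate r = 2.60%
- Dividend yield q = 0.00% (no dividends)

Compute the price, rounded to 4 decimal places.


d1 = (ln(S/K) + (r - q + 0.5*sigma^2) * T) / (sigma * sqrt(T)) = 0.57629772
d2 = d1 - sigma * sqrt(T) = 0.47629772
exp(-rT) = 0.99352108; exp(-qT) = 1.00000000
P = K * exp(-rT) * N(-d2) - S_0 * exp(-qT) * N(-d1)
N(-d1) = 0.28220698; N(-d2) = 0.31693115
P = 25.6300 * 0.99352108 * 0.31693115 - 26.8400 * 1.00000000 * 0.28220698 = 0.4959

Answer: Price = 0.4959


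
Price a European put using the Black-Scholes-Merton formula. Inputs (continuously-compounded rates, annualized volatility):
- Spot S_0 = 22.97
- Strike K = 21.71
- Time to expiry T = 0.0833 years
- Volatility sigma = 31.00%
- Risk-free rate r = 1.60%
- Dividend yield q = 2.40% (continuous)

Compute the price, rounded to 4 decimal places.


Answer: Price = 0.3238

Derivation:
d1 = (ln(S/K) + (r - q + 0.5*sigma^2) * T) / (sigma * sqrt(T)) = 0.66783579
d2 = d1 - sigma * sqrt(T) = 0.57836440
exp(-rT) = 0.99866809; exp(-qT) = 0.99800280
P = K * exp(-rT) * N(-d2) - S_0 * exp(-qT) * N(-d1)
N(-d1) = 0.25211921; N(-d2) = 0.28150906
P = 21.7100 * 0.99866809 * 0.28150906 - 22.9700 * 0.99800280 * 0.25211921 = 0.3238


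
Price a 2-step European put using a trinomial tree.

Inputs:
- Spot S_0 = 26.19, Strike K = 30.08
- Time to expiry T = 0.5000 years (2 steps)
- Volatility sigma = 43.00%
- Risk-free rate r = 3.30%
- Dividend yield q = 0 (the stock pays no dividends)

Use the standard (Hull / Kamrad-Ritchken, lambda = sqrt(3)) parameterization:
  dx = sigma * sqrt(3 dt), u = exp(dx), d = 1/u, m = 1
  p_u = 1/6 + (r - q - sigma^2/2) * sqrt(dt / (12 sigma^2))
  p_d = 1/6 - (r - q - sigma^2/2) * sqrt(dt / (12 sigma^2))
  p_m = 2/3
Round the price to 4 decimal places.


dt = T/N = 0.250000; dx = sigma*sqrt(3*dt) = 0.372391
u = exp(dx) = 1.451200; d = 1/u = 0.689085
p_u = 0.146711, p_m = 0.666667, p_d = 0.186622
Discount per step: exp(-r*dt) = 0.991784
Stock lattice S(k, j) with j the centered position index:
  k=0: S(0,+0) = 26.1900
  k=1: S(1,-1) = 18.0471; S(1,+0) = 26.1900; S(1,+1) = 38.0069
  k=2: S(2,-2) = 12.4360; S(2,-1) = 18.0471; S(2,+0) = 26.1900; S(2,+1) = 38.0069; S(2,+2) = 55.1557
Terminal payoffs V(N, j) = max(K - S_T, 0):
  V(2,-2) = 17.643996; V(2,-1) = 12.032869; V(2,+0) = 3.890000; V(2,+1) = 0.000000; V(2,+2) = 0.000000
Backward induction: V(k, j) = exp(-r*dt) * [p_u * V(k+1, j+1) + p_m * V(k+1, j) + p_d * V(k+1, j-1)]
  V(1,-1) = exp(-r*dt) * [p_u*3.890000 + p_m*12.032869 + p_d*17.643996] = 11.787729
  V(1,+0) = exp(-r*dt) * [p_u*0.000000 + p_m*3.890000 + p_d*12.032869] = 4.799176
  V(1,+1) = exp(-r*dt) * [p_u*0.000000 + p_m*0.000000 + p_d*3.890000] = 0.719996
  V(0,+0) = exp(-r*dt) * [p_u*0.719996 + p_m*4.799176 + p_d*11.787729] = 5.459705

Answer: Price = V(0,0) = 5.4597


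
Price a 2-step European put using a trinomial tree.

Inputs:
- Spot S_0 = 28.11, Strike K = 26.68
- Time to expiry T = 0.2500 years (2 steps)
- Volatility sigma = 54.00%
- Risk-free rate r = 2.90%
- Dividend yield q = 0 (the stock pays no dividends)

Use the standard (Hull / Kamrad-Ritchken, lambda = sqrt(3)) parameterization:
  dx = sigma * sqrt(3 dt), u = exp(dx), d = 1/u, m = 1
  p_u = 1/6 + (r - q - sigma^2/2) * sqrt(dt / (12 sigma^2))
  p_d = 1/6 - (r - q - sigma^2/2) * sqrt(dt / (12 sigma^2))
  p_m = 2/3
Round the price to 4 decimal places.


dt = T/N = 0.125000; dx = sigma*sqrt(3*dt) = 0.330681
u = exp(dx) = 1.391916; d = 1/u = 0.718434
p_u = 0.144591, p_m = 0.666667, p_d = 0.188742
Discount per step: exp(-r*dt) = 0.996382
Stock lattice S(k, j) with j the centered position index:
  k=0: S(0,+0) = 28.1100
  k=1: S(1,-1) = 20.1952; S(1,+0) = 28.1100; S(1,+1) = 39.1268
  k=2: S(2,-2) = 14.5089; S(2,-1) = 20.1952; S(2,+0) = 28.1100; S(2,+1) = 39.1268; S(2,+2) = 54.4612
Terminal payoffs V(N, j) = max(K - S_T, 0):
  V(2,-2) = 12.171087; V(2,-1) = 6.484814; V(2,+0) = 0.000000; V(2,+1) = 0.000000; V(2,+2) = 0.000000
Backward induction: V(k, j) = exp(-r*dt) * [p_u * V(k+1, j+1) + p_m * V(k+1, j) + p_d * V(k+1, j-1)]
  V(1,-1) = exp(-r*dt) * [p_u*0.000000 + p_m*6.484814 + p_d*12.171087] = 6.596453
  V(1,+0) = exp(-r*dt) * [p_u*0.000000 + p_m*0.000000 + p_d*6.484814] = 1.219530
  V(1,+1) = exp(-r*dt) * [p_u*0.000000 + p_m*0.000000 + p_d*0.000000] = 0.000000
  V(0,+0) = exp(-r*dt) * [p_u*0.000000 + p_m*1.219530 + p_d*6.596453] = 2.050603

Answer: Price = V(0,0) = 2.0506


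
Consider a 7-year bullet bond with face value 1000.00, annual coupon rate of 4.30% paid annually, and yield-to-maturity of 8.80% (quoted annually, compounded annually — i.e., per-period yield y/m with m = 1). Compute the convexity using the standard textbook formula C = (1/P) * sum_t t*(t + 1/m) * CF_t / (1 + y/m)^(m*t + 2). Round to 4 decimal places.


Coupon per period c = face * coupon_rate / m = 43.000000
Periods per year m = 1; per-period yield y/m = 0.088000
Number of cashflows N = 7
Cashflows (t years, CF_t, discount factor 1/(1+y/m)^(m*t), PV):
  t = 1.0000: CF_t = 43.000000, DF = 0.919118, PV = 39.522059
  t = 2.0000: CF_t = 43.000000, DF = 0.844777, PV = 36.325422
  t = 3.0000: CF_t = 43.000000, DF = 0.776450, PV = 33.387336
  t = 4.0000: CF_t = 43.000000, DF = 0.713649, PV = 30.686890
  t = 5.0000: CF_t = 43.000000, DF = 0.655927, PV = 28.204862
  t = 6.0000: CF_t = 43.000000, DF = 0.602874, PV = 25.923586
  t = 7.0000: CF_t = 1043.000000, DF = 0.554112, PV = 577.939052
Price P = sum_t PV_t = 771.989206
Convexity numerator sum_t t*(t + 1/m) * CF_t / (1+y/m)^(m*t + 2):
  t = 1.0000: term = 66.774672
  t = 2.0000: term = 184.121339
  t = 3.0000: term = 338.458344
  t = 4.0000: term = 518.471727
  t = 5.0000: term = 714.804771
  t = 6.0000: term = 919.785551
  t = 7.0000: term = 27340.866680
Convexity = (1/P) * sum = 30083.283085 / 771.989206 = 38.968528

Answer: Convexity = 38.9685


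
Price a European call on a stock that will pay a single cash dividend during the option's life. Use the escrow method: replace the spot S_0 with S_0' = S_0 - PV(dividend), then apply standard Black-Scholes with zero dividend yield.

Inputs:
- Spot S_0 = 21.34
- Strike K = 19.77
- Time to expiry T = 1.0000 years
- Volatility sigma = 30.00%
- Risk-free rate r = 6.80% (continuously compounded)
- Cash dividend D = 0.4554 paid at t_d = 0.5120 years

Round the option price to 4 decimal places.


PV(D) = D * exp(-r * t_d) = 0.4554 * 0.96578310 = 0.43981763
S_0' = S_0 - PV(D) = 21.3400 - 0.43981763 = 20.90018237
d1 = (ln(S_0'/K) + (r + sigma^2/2)*T) / (sigma*sqrt(T)) = 0.56197416
d2 = d1 - sigma*sqrt(T) = 0.26197416
exp(-rT) = 0.93426047
N(d1) = 0.71293319; N(d2) = 0.60332932
C = S_0' * N(d1) - K * exp(-rT) * N(d2) = 20.90018237 * 0.71293319 - 19.7700 * 0.93426047 * 0.60332932 = 3.7567

Answer: Price = 3.7567


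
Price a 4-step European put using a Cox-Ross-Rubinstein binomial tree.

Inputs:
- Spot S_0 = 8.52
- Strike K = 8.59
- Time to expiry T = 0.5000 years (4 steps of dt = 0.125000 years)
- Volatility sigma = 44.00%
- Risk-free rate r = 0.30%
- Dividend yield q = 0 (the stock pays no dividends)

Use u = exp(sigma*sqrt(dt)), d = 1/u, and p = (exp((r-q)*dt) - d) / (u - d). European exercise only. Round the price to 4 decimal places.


Answer: Price = V(0,0) = 1.0348

Derivation:
dt = T/N = 0.125000
u = exp(sigma*sqrt(dt)) = 1.168316; d = 1/u = 0.855933
p = (exp((r-q)*dt) - d) / (u - d) = 0.462388
Discount per step: exp(-r*dt) = 0.999625
Stock lattice S(k, i) with i counting down-moves:
  k=0: S(0,0) = 8.5200
  k=1: S(1,0) = 9.9541; S(1,1) = 7.2925
  k=2: S(2,0) = 11.6295; S(2,1) = 8.5200; S(2,2) = 6.2419
  k=3: S(3,0) = 13.5869; S(3,1) = 9.9541; S(3,2) = 7.2925; S(3,3) = 5.3427
  k=4: S(4,0) = 15.8738; S(4,1) = 11.6295; S(4,2) = 8.5200; S(4,3) = 6.2419; S(4,4) = 4.5730
Terminal payoffs V(N, i) = max(K - S_T, 0):
  V(4,0) = 0.000000; V(4,1) = 0.000000; V(4,2) = 0.070000; V(4,3) = 2.348070; V(4,4) = 4.017032
Backward induction: V(k, i) = exp(-r*dt) * [p * V(k+1, i) + (1-p) * V(k+1, i+1)].
  V(3,0) = exp(-r*dt) * [p*0.000000 + (1-p)*0.000000] = 0.000000
  V(3,1) = exp(-r*dt) * [p*0.000000 + (1-p)*0.070000] = 0.037619
  V(3,2) = exp(-r*dt) * [p*0.070000 + (1-p)*2.348070] = 1.294232
  V(3,3) = exp(-r*dt) * [p*2.348070 + (1-p)*4.017032] = 3.244108
  V(2,0) = exp(-r*dt) * [p*0.000000 + (1-p)*0.037619] = 0.020217
  V(2,1) = exp(-r*dt) * [p*0.037619 + (1-p)*1.294232] = 0.712922
  V(2,2) = exp(-r*dt) * [p*1.294232 + (1-p)*3.244108] = 2.341630
  V(1,0) = exp(-r*dt) * [p*0.020217 + (1-p)*0.712922] = 0.392476
  V(1,1) = exp(-r*dt) * [p*0.712922 + (1-p)*2.341630] = 1.587939
  V(0,0) = exp(-r*dt) * [p*0.392476 + (1-p)*1.587939] = 1.034783


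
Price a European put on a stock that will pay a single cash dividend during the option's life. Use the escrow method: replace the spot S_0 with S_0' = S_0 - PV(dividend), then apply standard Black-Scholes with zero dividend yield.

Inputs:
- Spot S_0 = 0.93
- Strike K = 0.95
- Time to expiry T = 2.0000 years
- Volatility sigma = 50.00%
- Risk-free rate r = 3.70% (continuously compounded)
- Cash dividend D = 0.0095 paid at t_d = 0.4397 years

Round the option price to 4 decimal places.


PV(D) = D * exp(-r * t_d) = 0.0095 * 0.98386272 = 0.00934670
S_0' = S_0 - PV(D) = 0.9300 - 0.00934670 = 0.92065330
d1 = (ln(S_0'/K) + (r + sigma^2/2)*T) / (sigma*sqrt(T)) = 0.41382936
d2 = d1 - sigma*sqrt(T) = -0.29327742
exp(-rT) = 0.92867169
N(-d1) = 0.33949954; N(-d2) = 0.61534494
P = K * exp(-rT) * N(-d2) - S_0' * N(-d1) = 0.9500 * 0.92867169 * 0.61534494 - 0.92065330 * 0.33949954 = 0.2303

Answer: Price = 0.2303


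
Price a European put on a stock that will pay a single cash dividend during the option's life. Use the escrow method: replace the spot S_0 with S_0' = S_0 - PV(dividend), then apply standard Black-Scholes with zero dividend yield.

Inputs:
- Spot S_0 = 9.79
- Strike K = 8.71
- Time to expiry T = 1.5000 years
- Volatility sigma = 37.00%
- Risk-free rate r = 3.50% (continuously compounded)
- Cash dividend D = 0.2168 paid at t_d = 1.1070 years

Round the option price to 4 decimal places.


PV(D) = D * exp(-r * t_d) = 0.2168 * 0.96199599 = 0.20856073
S_0' = S_0 - PV(D) = 9.7900 - 0.20856073 = 9.58143927
d1 = (ln(S_0'/K) + (r + sigma^2/2)*T) / (sigma*sqrt(T)) = 0.55285872
d2 = d1 - sigma*sqrt(T) = 0.09970312
exp(-rT) = 0.94885432
N(-d1) = 0.29018008; N(-d2) = 0.46029001
P = K * exp(-rT) * N(-d2) - S_0' * N(-d1) = 8.7100 * 0.94885432 * 0.46029001 - 9.58143927 * 0.29018008 = 1.0237

Answer: Price = 1.0237


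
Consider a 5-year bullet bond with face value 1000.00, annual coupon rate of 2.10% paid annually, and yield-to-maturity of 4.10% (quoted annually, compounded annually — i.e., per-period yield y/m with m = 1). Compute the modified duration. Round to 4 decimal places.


Answer: Modified duration = 4.5986

Derivation:
Coupon per period c = face * coupon_rate / m = 21.000000
Periods per year m = 1; per-period yield y/m = 0.041000
Number of cashflows N = 5
Cashflows (t years, CF_t, discount factor 1/(1+y/m)^(m*t), PV):
  t = 1.0000: CF_t = 21.000000, DF = 0.960615, PV = 20.172911
  t = 2.0000: CF_t = 21.000000, DF = 0.922781, PV = 19.378396
  t = 3.0000: CF_t = 21.000000, DF = 0.886437, PV = 18.615174
  t = 4.0000: CF_t = 21.000000, DF = 0.851524, PV = 17.882012
  t = 5.0000: CF_t = 1021.000000, DF = 0.817987, PV = 835.164632
Price P = sum_t PV_t = 911.213126
First compute Macaulay numerator sum_t t * PV_t:
  t * PV_t at t = 1.0000: 20.172911
  t * PV_t at t = 2.0000: 38.756793
  t * PV_t at t = 3.0000: 55.845523
  t * PV_t at t = 4.0000: 71.528047
  t * PV_t at t = 5.0000: 4175.823162
Macaulay duration D = 4362.126436 / 911.213126 = 4.787164
Modified duration = D / (1 + y/m) = 4.787164 / (1 + 0.041000) = 4.598620


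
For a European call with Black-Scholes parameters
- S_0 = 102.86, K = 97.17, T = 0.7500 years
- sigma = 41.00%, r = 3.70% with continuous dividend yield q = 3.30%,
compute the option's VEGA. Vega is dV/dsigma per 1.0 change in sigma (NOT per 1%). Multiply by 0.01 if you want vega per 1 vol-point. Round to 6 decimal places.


Answer: Vega = 32.651591

Derivation:
d1 = 0.3462533433; d2 = -0.0088170722
phi(d1) = 0.3757300964; exp(-qT) = 0.9755537700; exp(-rT) = 0.9726314943
Vega = S * exp(-qT) * phi(d1) * sqrt(T) = 102.8600 * 0.9755537700 * 0.3757300964 * 0.8660254038 = 32.651591


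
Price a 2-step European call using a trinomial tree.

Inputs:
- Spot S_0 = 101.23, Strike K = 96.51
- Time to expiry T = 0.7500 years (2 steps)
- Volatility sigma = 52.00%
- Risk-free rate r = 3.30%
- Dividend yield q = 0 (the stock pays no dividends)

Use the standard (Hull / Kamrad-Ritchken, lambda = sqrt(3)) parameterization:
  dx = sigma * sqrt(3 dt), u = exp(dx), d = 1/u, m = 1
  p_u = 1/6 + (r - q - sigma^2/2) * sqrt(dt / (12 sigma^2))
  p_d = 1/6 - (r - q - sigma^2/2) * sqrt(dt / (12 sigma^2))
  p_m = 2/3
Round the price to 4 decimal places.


Answer: Price = V(0,0) = 19.4255

Derivation:
dt = T/N = 0.375000; dx = sigma*sqrt(3*dt) = 0.551543
u = exp(dx) = 1.735930; d = 1/u = 0.576060
p_u = 0.131923, p_m = 0.666667, p_d = 0.201410
Discount per step: exp(-r*dt) = 0.987701
Stock lattice S(k, j) with j the centered position index:
  k=0: S(0,+0) = 101.2300
  k=1: S(1,-1) = 58.3146; S(1,+0) = 101.2300; S(1,+1) = 175.7282
  k=2: S(2,-2) = 33.5927; S(2,-1) = 58.3146; S(2,+0) = 101.2300; S(2,+1) = 175.7282; S(2,+2) = 305.0518
Terminal payoffs V(N, j) = max(S_T - K, 0):
  V(2,-2) = 0.000000; V(2,-1) = 0.000000; V(2,+0) = 4.720000; V(2,+1) = 79.218193; V(2,+2) = 208.541841
Backward induction: V(k, j) = exp(-r*dt) * [p_u * V(k+1, j+1) + p_m * V(k+1, j) + p_d * V(k+1, j-1)]
  V(1,-1) = exp(-r*dt) * [p_u*4.720000 + p_m*0.000000 + p_d*0.000000] = 0.615020
  V(1,+0) = exp(-r*dt) * [p_u*79.218193 + p_m*4.720000 + p_d*0.000000] = 13.430157
  V(1,+1) = exp(-r*dt) * [p_u*208.541841 + p_m*79.218193 + p_d*4.720000] = 80.274729
  V(0,+0) = exp(-r*dt) * [p_u*80.274729 + p_m*13.430157 + p_d*0.615020] = 19.425528


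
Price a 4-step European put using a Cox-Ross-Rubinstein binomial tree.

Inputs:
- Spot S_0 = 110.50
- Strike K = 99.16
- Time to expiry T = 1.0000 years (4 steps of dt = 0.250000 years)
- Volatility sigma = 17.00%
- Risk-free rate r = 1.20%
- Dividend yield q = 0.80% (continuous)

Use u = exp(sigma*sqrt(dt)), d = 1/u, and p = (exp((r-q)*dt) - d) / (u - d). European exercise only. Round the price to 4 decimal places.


Answer: Price = V(0,0) = 2.9855

Derivation:
dt = T/N = 0.250000
u = exp(sigma*sqrt(dt)) = 1.088717; d = 1/u = 0.918512
p = (exp((r-q)*dt) - d) / (u - d) = 0.484641
Discount per step: exp(-r*dt) = 0.997004
Stock lattice S(k, i) with i counting down-moves:
  k=0: S(0,0) = 110.5000
  k=1: S(1,0) = 120.3032; S(1,1) = 101.4956
  k=2: S(2,0) = 130.9762; S(2,1) = 110.5000; S(2,2) = 93.2250
  k=3: S(3,0) = 142.5960; S(3,1) = 120.3032; S(3,2) = 101.4956; S(3,3) = 85.6283
  k=4: S(4,0) = 155.2467; S(4,1) = 130.9762; S(4,2) = 110.5000; S(4,3) = 93.2250; S(4,4) = 78.6506
Terminal payoffs V(N, i) = max(K - S_T, 0):
  V(4,0) = 0.000000; V(4,1) = 0.000000; V(4,2) = 0.000000; V(4,3) = 5.935038; V(4,4) = 20.509379
Backward induction: V(k, i) = exp(-r*dt) * [p * V(k+1, i) + (1-p) * V(k+1, i+1)].
  V(3,0) = exp(-r*dt) * [p*0.000000 + (1-p)*0.000000] = 0.000000
  V(3,1) = exp(-r*dt) * [p*0.000000 + (1-p)*0.000000] = 0.000000
  V(3,2) = exp(-r*dt) * [p*0.000000 + (1-p)*5.935038] = 3.049513
  V(3,3) = exp(-r*dt) * [p*5.935038 + (1-p)*20.509379] = 13.405778
  V(2,0) = exp(-r*dt) * [p*0.000000 + (1-p)*0.000000] = 0.000000
  V(2,1) = exp(-r*dt) * [p*0.000000 + (1-p)*3.049513] = 1.566886
  V(2,2) = exp(-r*dt) * [p*3.049513 + (1-p)*13.405778] = 8.361585
  V(1,0) = exp(-r*dt) * [p*0.000000 + (1-p)*1.566886] = 0.805090
  V(1,1) = exp(-r*dt) * [p*1.566886 + (1-p)*8.361585] = 5.053412
  V(0,0) = exp(-r*dt) * [p*0.805090 + (1-p)*5.053412] = 2.985531


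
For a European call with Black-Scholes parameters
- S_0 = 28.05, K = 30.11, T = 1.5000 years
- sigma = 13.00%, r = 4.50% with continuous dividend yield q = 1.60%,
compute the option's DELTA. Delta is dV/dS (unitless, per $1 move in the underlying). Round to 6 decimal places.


d1 = -0.0922874185; d2 = -0.2515042518
phi(d1) = 0.3972470034; exp(-qT) = 0.9762857098; exp(-rT) = 0.9347277206
N(d1) = 0.4632348421
Delta = exp(-qT) * N(d1) = 0.9762857098 * 0.4632348421 = 0.452250

Answer: Delta = 0.452250


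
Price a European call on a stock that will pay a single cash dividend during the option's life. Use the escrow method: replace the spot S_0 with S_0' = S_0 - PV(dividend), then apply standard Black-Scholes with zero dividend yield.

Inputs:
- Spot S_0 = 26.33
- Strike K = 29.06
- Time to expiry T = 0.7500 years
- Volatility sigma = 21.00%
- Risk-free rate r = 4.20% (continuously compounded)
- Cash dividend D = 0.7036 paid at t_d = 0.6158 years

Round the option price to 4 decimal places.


PV(D) = D * exp(-r * t_d) = 0.7036 * 0.97446800 = 0.68563568
S_0' = S_0 - PV(D) = 26.3300 - 0.68563568 = 25.64436432
d1 = (ln(S_0'/K) + (r + sigma^2/2)*T) / (sigma*sqrt(T)) = -0.42339749
d2 = d1 - sigma*sqrt(T) = -0.60526282
exp(-rT) = 0.96899096
N(d1) = 0.33600264; N(d2) = 0.27250219
C = S_0' * N(d1) - K * exp(-rT) * N(d2) = 25.64436432 * 0.33600264 - 29.0600 * 0.96899096 * 0.27250219 = 0.9432

Answer: Price = 0.9432


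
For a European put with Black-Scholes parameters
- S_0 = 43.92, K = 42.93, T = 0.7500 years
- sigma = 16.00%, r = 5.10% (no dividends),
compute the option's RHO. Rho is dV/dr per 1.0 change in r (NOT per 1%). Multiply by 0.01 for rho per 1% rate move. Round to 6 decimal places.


Answer: Rho = -11.007576

Derivation:
d1 = 0.5098646259; d2 = 0.3713005613
phi(d1) = 0.3503160606; exp(-qT) = 1.0000000000; exp(-rT) = 0.9624722927
N(-d2) = 0.3552068400
Rho = -K*T*exp(-rT)*N(-d2) = -42.9300 * 0.7500 * 0.9624722927 * 0.3552068400 = -11.007576


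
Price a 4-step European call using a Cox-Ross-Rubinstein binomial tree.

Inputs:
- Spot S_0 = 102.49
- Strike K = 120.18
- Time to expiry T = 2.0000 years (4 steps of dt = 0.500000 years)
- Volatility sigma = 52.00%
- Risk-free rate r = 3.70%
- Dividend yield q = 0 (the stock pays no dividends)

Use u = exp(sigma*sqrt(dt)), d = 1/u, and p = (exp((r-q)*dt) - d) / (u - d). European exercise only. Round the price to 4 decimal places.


Answer: Price = V(0,0) = 26.8197

Derivation:
dt = T/N = 0.500000
u = exp(sigma*sqrt(dt)) = 1.444402; d = 1/u = 0.692328
p = (exp((r-q)*dt) - d) / (u - d) = 0.433926
Discount per step: exp(-r*dt) = 0.981670
Stock lattice S(k, i) with i counting down-moves:
  k=0: S(0,0) = 102.4900
  k=1: S(1,0) = 148.0368; S(1,1) = 70.9567
  k=2: S(2,0) = 213.8246; S(2,1) = 102.4900; S(2,2) = 49.1253
  k=3: S(3,0) = 308.8488; S(3,1) = 148.0368; S(3,2) = 70.9567; S(3,3) = 34.0108
  k=4: S(4,0) = 446.1019; S(4,1) = 213.8246; S(4,2) = 102.4900; S(4,3) = 49.1253; S(4,4) = 23.5466
Terminal payoffs V(N, i) = max(S_T - K, 0):
  V(4,0) = 325.921872; V(4,1) = 93.644650; V(4,2) = 0.000000; V(4,3) = 0.000000; V(4,4) = 0.000000
Backward induction: V(k, i) = exp(-r*dt) * [p * V(k+1, i) + (1-p) * V(k+1, i+1)].
  V(3,0) = exp(-r*dt) * [p*325.921872 + (1-p)*93.644650] = 190.871683
  V(3,1) = exp(-r*dt) * [p*93.644650 + (1-p)*0.000000] = 39.889974
  V(3,2) = exp(-r*dt) * [p*0.000000 + (1-p)*0.000000] = 0.000000
  V(3,3) = exp(-r*dt) * [p*0.000000 + (1-p)*0.000000] = 0.000000
  V(2,0) = exp(-r*dt) * [p*190.871683 + (1-p)*39.889974] = 103.472735
  V(2,1) = exp(-r*dt) * [p*39.889974 + (1-p)*0.000000] = 16.992002
  V(2,2) = exp(-r*dt) * [p*0.000000 + (1-p)*0.000000] = 0.000000
  V(1,0) = exp(-r*dt) * [p*103.472735 + (1-p)*16.992002] = 53.518888
  V(1,1) = exp(-r*dt) * [p*16.992002 + (1-p)*0.000000] = 7.238113
  V(0,0) = exp(-r*dt) * [p*53.518888 + (1-p)*7.238113] = 26.819741


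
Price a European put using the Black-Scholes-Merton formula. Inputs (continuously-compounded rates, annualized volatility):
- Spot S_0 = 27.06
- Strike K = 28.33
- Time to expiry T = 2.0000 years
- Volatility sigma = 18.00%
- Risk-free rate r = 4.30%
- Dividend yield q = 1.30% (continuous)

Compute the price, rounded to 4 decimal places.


Answer: Price = 2.4706

Derivation:
d1 = (ln(S/K) + (r - q + 0.5*sigma^2) * T) / (sigma * sqrt(T)) = 0.18280796
d2 = d1 - sigma * sqrt(T) = -0.07175048
exp(-rT) = 0.91759423; exp(-qT) = 0.97433509
P = K * exp(-rT) * N(-d2) - S_0 * exp(-qT) * N(-d1)
N(-d1) = 0.42747435; N(-d2) = 0.52859976
P = 28.3300 * 0.91759423 * 0.52859976 - 27.0600 * 0.97433509 * 0.42747435 = 2.4706


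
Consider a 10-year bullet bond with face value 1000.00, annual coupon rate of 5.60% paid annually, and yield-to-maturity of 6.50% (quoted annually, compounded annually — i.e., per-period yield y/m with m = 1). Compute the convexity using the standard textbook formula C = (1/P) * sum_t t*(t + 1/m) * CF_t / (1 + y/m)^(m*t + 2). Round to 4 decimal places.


Answer: Convexity = 69.6255

Derivation:
Coupon per period c = face * coupon_rate / m = 56.000000
Periods per year m = 1; per-period yield y/m = 0.065000
Number of cashflows N = 10
Cashflows (t years, CF_t, discount factor 1/(1+y/m)^(m*t), PV):
  t = 1.0000: CF_t = 56.000000, DF = 0.938967, PV = 52.582160
  t = 2.0000: CF_t = 56.000000, DF = 0.881659, PV = 49.372920
  t = 3.0000: CF_t = 56.000000, DF = 0.827849, PV = 46.359549
  t = 4.0000: CF_t = 56.000000, DF = 0.777323, PV = 43.530093
  t = 5.0000: CF_t = 56.000000, DF = 0.729881, PV = 40.873327
  t = 6.0000: CF_t = 56.000000, DF = 0.685334, PV = 38.378711
  t = 7.0000: CF_t = 56.000000, DF = 0.643506, PV = 36.036348
  t = 8.0000: CF_t = 56.000000, DF = 0.604231, PV = 33.836947
  t = 9.0000: CF_t = 56.000000, DF = 0.567353, PV = 31.771781
  t = 10.0000: CF_t = 1056.000000, DF = 0.532726, PV = 562.558694
Price P = sum_t PV_t = 935.300528
Convexity numerator sum_t t*(t + 1/m) * CF_t / (1+y/m)^(m*t + 2):
  t = 1.0000: term = 92.719098
  t = 2.0000: term = 261.180559
  t = 3.0000: term = 490.479922
  t = 4.0000: term = 767.574213
  t = 5.0000: term = 1081.090441
  t = 6.0000: term = 1421.151753
  t = 7.0000: term = 1779.219722
  t = 8.0000: term = 2147.951375
  t = 9.0000: term = 2521.069689
  t = 10.0000: term = 54558.360366
Convexity = (1/P) * sum = 65120.797139 / 935.300528 = 69.625532


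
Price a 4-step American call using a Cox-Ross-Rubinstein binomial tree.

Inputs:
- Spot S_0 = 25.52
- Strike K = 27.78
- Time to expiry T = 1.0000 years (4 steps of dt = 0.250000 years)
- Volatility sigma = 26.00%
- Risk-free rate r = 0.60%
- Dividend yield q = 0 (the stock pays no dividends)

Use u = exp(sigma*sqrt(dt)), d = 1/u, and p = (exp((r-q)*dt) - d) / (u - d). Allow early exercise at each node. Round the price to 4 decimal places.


Answer: Price = V(0,0) = 1.9362

Derivation:
dt = T/N = 0.250000
u = exp(sigma*sqrt(dt)) = 1.138828; d = 1/u = 0.878095
p = (exp((r-q)*dt) - d) / (u - d) = 0.473303
Discount per step: exp(-r*dt) = 0.998501
Stock lattice S(k, i) with i counting down-moves:
  k=0: S(0,0) = 25.5200
  k=1: S(1,0) = 29.0629; S(1,1) = 22.4090
  k=2: S(2,0) = 33.0977; S(2,1) = 25.5200; S(2,2) = 19.6772
  k=3: S(3,0) = 37.6925; S(3,1) = 29.0629; S(3,2) = 22.4090; S(3,3) = 17.2785
  k=4: S(4,0) = 42.9253; S(4,1) = 33.0977; S(4,2) = 25.5200; S(4,3) = 19.6772; S(4,4) = 15.1722
Terminal payoffs V(N, i) = max(S_T - K, 0):
  V(4,0) = 15.145346; V(4,1) = 5.317656; V(4,2) = 0.000000; V(4,3) = 0.000000; V(4,4) = 0.000000
Backward induction: V(k, i) = exp(-r*dt) * [p * V(k+1, i) + (1-p) * V(k+1, i+1)]; then take max(V_cont, immediate exercise) for American.
  V(3,0) = exp(-r*dt) * [p*15.145346 + (1-p)*5.317656] = 9.954189; exercise = 9.912550; V(3,0) = max -> 9.954189
  V(3,1) = exp(-r*dt) * [p*5.317656 + (1-p)*0.000000] = 2.513090; exercise = 1.282900; V(3,1) = max -> 2.513090
  V(3,2) = exp(-r*dt) * [p*0.000000 + (1-p)*0.000000] = 0.000000; exercise = 0.000000; V(3,2) = max -> 0.000000
  V(3,3) = exp(-r*dt) * [p*0.000000 + (1-p)*0.000000] = 0.000000; exercise = 0.000000; V(3,3) = max -> 0.000000
  V(2,0) = exp(-r*dt) * [p*9.954189 + (1-p)*2.513090] = 6.025939; exercise = 5.317656; V(2,0) = max -> 6.025939
  V(2,1) = exp(-r*dt) * [p*2.513090 + (1-p)*0.000000] = 1.187670; exercise = 0.000000; V(2,1) = max -> 1.187670
  V(2,2) = exp(-r*dt) * [p*0.000000 + (1-p)*0.000000] = 0.000000; exercise = 0.000000; V(2,2) = max -> 0.000000
  V(1,0) = exp(-r*dt) * [p*6.025939 + (1-p)*1.187670] = 3.472425; exercise = 1.282900; V(1,0) = max -> 3.472425
  V(1,1) = exp(-r*dt) * [p*1.187670 + (1-p)*0.000000] = 0.561285; exercise = 0.000000; V(1,1) = max -> 0.561285
  V(0,0) = exp(-r*dt) * [p*3.472425 + (1-p)*0.561285] = 1.936230; exercise = 0.000000; V(0,0) = max -> 1.936230


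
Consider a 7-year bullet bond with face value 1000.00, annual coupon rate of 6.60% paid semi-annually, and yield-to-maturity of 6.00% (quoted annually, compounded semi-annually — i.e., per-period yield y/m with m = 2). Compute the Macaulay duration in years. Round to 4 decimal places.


Coupon per period c = face * coupon_rate / m = 33.000000
Periods per year m = 2; per-period yield y/m = 0.030000
Number of cashflows N = 14
Cashflows (t years, CF_t, discount factor 1/(1+y/m)^(m*t), PV):
  t = 0.5000: CF_t = 33.000000, DF = 0.970874, PV = 32.038835
  t = 1.0000: CF_t = 33.000000, DF = 0.942596, PV = 31.105665
  t = 1.5000: CF_t = 33.000000, DF = 0.915142, PV = 30.199675
  t = 2.0000: CF_t = 33.000000, DF = 0.888487, PV = 29.320073
  t = 2.5000: CF_t = 33.000000, DF = 0.862609, PV = 28.466090
  t = 3.0000: CF_t = 33.000000, DF = 0.837484, PV = 27.636980
  t = 3.5000: CF_t = 33.000000, DF = 0.813092, PV = 26.832020
  t = 4.0000: CF_t = 33.000000, DF = 0.789409, PV = 26.050505
  t = 4.5000: CF_t = 33.000000, DF = 0.766417, PV = 25.291752
  t = 5.0000: CF_t = 33.000000, DF = 0.744094, PV = 24.555099
  t = 5.5000: CF_t = 33.000000, DF = 0.722421, PV = 23.839902
  t = 6.0000: CF_t = 33.000000, DF = 0.701380, PV = 23.145536
  t = 6.5000: CF_t = 33.000000, DF = 0.680951, PV = 22.471394
  t = 7.0000: CF_t = 1033.000000, DF = 0.661118, PV = 682.934693
Price P = sum_t PV_t = 1033.888219
Macaulay numerator sum_t t * PV_t:
  t * PV_t at t = 0.5000: 16.019417
  t * PV_t at t = 1.0000: 31.105665
  t * PV_t at t = 1.5000: 45.299512
  t * PV_t at t = 2.0000: 58.640145
  t * PV_t at t = 2.5000: 71.165225
  t * PV_t at t = 3.0000: 82.910941
  t * PV_t at t = 3.5000: 93.912070
  t * PV_t at t = 4.0000: 104.202019
  t * PV_t at t = 4.5000: 113.812885
  t * PV_t at t = 5.0000: 122.775496
  t * PV_t at t = 5.5000: 131.119462
  t * PV_t at t = 6.0000: 138.873216
  t * PV_t at t = 6.5000: 146.064062
  t * PV_t at t = 7.0000: 4780.542854
Macaulay duration D = (sum_t t * PV_t) / P = 5936.442969 / 1033.888219 = 5.741862

Answer: Macaulay duration = 5.7419 years


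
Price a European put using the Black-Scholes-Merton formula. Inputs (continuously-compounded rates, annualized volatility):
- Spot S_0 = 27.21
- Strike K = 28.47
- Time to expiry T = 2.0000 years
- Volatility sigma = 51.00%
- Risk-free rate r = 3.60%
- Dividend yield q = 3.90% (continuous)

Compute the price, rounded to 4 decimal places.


Answer: Price = 7.9539

Derivation:
d1 = (ln(S/K) + (r - q + 0.5*sigma^2) * T) / (sigma * sqrt(T)) = 0.28954449
d2 = d1 - sigma * sqrt(T) = -0.43170442
exp(-rT) = 0.93053090; exp(-qT) = 0.92496443
P = K * exp(-rT) * N(-d2) - S_0 * exp(-qT) * N(-d1)
N(-d1) = 0.38608237; N(-d2) = 0.66702187
P = 28.4700 * 0.93053090 * 0.66702187 - 27.2100 * 0.92496443 * 0.38608237 = 7.9539


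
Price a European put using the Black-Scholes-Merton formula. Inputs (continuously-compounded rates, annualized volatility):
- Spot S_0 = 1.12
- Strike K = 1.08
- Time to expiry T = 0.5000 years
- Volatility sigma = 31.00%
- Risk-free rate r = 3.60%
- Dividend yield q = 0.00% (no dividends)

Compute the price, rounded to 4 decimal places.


d1 = (ln(S/K) + (r - q + 0.5*sigma^2) * T) / (sigma * sqrt(T)) = 0.35762561
d2 = d1 - sigma * sqrt(T) = 0.13842251
exp(-rT) = 0.98216103; exp(-qT) = 1.00000000
P = K * exp(-rT) * N(-d2) - S_0 * exp(-qT) * N(-d1)
N(-d1) = 0.36031175; N(-d2) = 0.44495325
P = 1.0800 * 0.98216103 * 0.44495325 - 1.1200 * 1.00000000 * 0.36031175 = 0.0684

Answer: Price = 0.0684


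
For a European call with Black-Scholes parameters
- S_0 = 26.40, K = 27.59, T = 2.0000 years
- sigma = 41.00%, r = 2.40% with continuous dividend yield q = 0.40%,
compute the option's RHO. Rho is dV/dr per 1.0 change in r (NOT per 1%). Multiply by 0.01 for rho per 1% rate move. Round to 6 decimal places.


Answer: Rho = 20.156412

Derivation:
d1 = 0.2828610316; d2 = -0.2969665290
phi(d1) = 0.3832975437; exp(-qT) = 0.9920319148; exp(-rT) = 0.9531337871
N(d2) = 0.3832460315
Rho = K*T*exp(-rT)*N(d2) = 27.5900 * 2.0000 * 0.9531337871 * 0.3832460315 = 20.156412


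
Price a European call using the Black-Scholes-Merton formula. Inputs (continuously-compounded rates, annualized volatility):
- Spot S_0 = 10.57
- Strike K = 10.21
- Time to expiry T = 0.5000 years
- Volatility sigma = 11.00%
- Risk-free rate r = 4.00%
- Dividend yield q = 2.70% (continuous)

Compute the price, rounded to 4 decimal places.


Answer: Price = 0.5705

Derivation:
d1 = (ln(S/K) + (r - q + 0.5*sigma^2) * T) / (sigma * sqrt(T)) = 0.56796318
d2 = d1 - sigma * sqrt(T) = 0.49018143
exp(-rT) = 0.98019867; exp(-qT) = 0.98659072
C = S_0 * exp(-qT) * N(d1) - K * exp(-rT) * N(d2)
N(d1) = 0.71497001; N(d2) = 0.68799724
C = 10.5700 * 0.98659072 * 0.71497001 - 10.2100 * 0.98019867 * 0.68799724 = 0.5705


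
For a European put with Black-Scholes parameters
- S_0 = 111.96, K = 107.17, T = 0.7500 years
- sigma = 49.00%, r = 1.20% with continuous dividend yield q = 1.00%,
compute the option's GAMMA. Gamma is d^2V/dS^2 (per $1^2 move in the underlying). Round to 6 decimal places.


d1 = 0.3187510915; d2 = -0.1056013564
phi(d1) = 0.3791817405; exp(-qT) = 0.9925280548; exp(-rT) = 0.9910403788
Gamma = exp(-qT) * phi(d1) / (S * sigma * sqrt(T)) = 0.9925280548 * 0.3791817405 / (111.9600 * 0.4900 * 0.8660254038) = 0.007921

Answer: Gamma = 0.007921


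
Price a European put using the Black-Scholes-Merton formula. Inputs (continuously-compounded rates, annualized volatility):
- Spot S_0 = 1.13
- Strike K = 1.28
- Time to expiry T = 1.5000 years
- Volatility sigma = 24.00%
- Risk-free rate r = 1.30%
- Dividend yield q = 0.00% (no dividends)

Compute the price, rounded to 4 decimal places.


d1 = (ln(S/K) + (r - q + 0.5*sigma^2) * T) / (sigma * sqrt(T)) = -0.21073248
d2 = d1 - sigma * sqrt(T) = -0.50467125
exp(-rT) = 0.98068890; exp(-qT) = 1.00000000
P = K * exp(-rT) * N(-d2) - S_0 * exp(-qT) * N(-d1)
N(-d1) = 0.58345199; N(-d2) = 0.69310512
P = 1.2800 * 0.98068890 * 0.69310512 - 1.1300 * 1.00000000 * 0.58345199 = 0.2107

Answer: Price = 0.2107


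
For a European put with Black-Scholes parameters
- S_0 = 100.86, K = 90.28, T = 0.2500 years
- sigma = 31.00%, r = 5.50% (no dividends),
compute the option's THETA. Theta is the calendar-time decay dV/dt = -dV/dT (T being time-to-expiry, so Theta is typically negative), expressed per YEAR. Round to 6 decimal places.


d1 = 0.8811610626; d2 = 0.7261610626
phi(d1) = 0.2705871795; exp(-qT) = 1.0000000000; exp(-rT) = 0.9863440995
Theta = -S*exp(-qT)*phi(d1)*sigma/(2*sqrt(T)) + r*K*exp(-rT)*N(-d2) - q*S*exp(-qT)*N(-d1)
N(-d1) = 0.1891153254; N(-d2) = 0.2338700195; sqrt(T) = 0.5000000000
Term 1 = -100.8600 * 1.0000000000 * 0.2705871795 * 0.3100 / (2 * 0.5000000000) = -8.4603411066
Term 2 = 0.0550 * 90.2800 * 0.9863440995 * 0.2338700195 = 1.1454001685
Term 3 = 0 (no dividend yield, q = 0)
Theta = -8.4603411066 + (1.1454001685) + (0.0000000000) = -7.314941

Answer: Theta = -7.314941


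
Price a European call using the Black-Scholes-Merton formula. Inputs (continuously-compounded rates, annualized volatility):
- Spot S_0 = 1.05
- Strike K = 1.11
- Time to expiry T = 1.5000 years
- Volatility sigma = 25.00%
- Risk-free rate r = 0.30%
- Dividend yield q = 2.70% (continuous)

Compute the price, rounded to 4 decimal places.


d1 = (ln(S/K) + (r - q + 0.5*sigma^2) * T) / (sigma * sqrt(T)) = -0.14597277
d2 = d1 - sigma * sqrt(T) = -0.45215899
exp(-rT) = 0.99551011; exp(-qT) = 0.96030916
C = S_0 * exp(-qT) * N(d1) - K * exp(-rT) * N(d2)
N(d1) = 0.44197144; N(d2) = 0.32557722
C = 1.0500 * 0.96030916 * 0.44197144 - 1.1100 * 0.99551011 * 0.32557722 = 0.0859

Answer: Price = 0.0859


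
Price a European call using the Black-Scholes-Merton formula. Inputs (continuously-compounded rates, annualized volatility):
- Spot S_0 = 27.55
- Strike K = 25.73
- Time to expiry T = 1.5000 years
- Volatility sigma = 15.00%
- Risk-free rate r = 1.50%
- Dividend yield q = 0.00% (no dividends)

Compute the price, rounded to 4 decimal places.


d1 = (ln(S/K) + (r - q + 0.5*sigma^2) * T) / (sigma * sqrt(T)) = 0.58635292
d2 = d1 - sigma * sqrt(T) = 0.40264119
exp(-rT) = 0.97775124; exp(-qT) = 1.00000000
C = S_0 * exp(-qT) * N(d1) - K * exp(-rT) * N(d2)
N(d1) = 0.72118081; N(d2) = 0.65639390
C = 27.5500 * 1.00000000 * 0.72118081 - 25.7300 * 0.97775124 * 0.65639390 = 3.3553

Answer: Price = 3.3553


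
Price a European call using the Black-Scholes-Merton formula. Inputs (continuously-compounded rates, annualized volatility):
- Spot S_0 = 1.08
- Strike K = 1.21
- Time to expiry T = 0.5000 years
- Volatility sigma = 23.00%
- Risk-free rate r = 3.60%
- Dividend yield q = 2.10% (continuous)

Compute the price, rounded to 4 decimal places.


d1 = (ln(S/K) + (r - q + 0.5*sigma^2) * T) / (sigma * sqrt(T)) = -0.57143032
d2 = d1 - sigma * sqrt(T) = -0.73406488
exp(-rT) = 0.98216103; exp(-qT) = 0.98955493
C = S_0 * exp(-qT) * N(d1) - K * exp(-rT) * N(d2)
N(d1) = 0.28385399; N(d2) = 0.23145460
C = 1.0800 * 0.98955493 * 0.28385399 - 1.2100 * 0.98216103 * 0.23145460 = 0.0283

Answer: Price = 0.0283


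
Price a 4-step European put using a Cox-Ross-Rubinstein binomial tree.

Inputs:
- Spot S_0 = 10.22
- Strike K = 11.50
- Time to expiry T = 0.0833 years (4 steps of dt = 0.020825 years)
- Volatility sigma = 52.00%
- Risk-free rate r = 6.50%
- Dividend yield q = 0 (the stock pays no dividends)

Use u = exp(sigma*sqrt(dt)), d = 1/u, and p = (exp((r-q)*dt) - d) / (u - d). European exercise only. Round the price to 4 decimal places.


Answer: Price = V(0,0) = 1.4395

Derivation:
dt = T/N = 0.020825
u = exp(sigma*sqrt(dt)) = 1.077928; d = 1/u = 0.927706
p = (exp((r-q)*dt) - d) / (u - d) = 0.490266
Discount per step: exp(-r*dt) = 0.998647
Stock lattice S(k, i) with i counting down-moves:
  k=0: S(0,0) = 10.2200
  k=1: S(1,0) = 11.0164; S(1,1) = 9.4812
  k=2: S(2,0) = 11.8749; S(2,1) = 10.2200; S(2,2) = 8.7957
  k=3: S(3,0) = 12.8003; S(3,1) = 11.0164; S(3,2) = 9.4812; S(3,3) = 8.1598
  k=4: S(4,0) = 13.7978; S(4,1) = 11.8749; S(4,2) = 10.2200; S(4,3) = 8.7957; S(4,4) = 7.5699
Terminal payoffs V(N, i) = max(K - S_T, 0):
  V(4,0) = 0.000000; V(4,1) = 0.000000; V(4,2) = 1.280000; V(4,3) = 2.704277; V(4,4) = 3.930065
Backward induction: V(k, i) = exp(-r*dt) * [p * V(k+1, i) + (1-p) * V(k+1, i+1)].
  V(3,0) = exp(-r*dt) * [p*0.000000 + (1-p)*0.000000] = 0.000000
  V(3,1) = exp(-r*dt) * [p*0.000000 + (1-p)*1.280000] = 0.651577
  V(3,2) = exp(-r*dt) * [p*1.280000 + (1-p)*2.704277] = 2.003290
  V(3,3) = exp(-r*dt) * [p*2.704277 + (1-p)*3.930065] = 3.324600
  V(2,0) = exp(-r*dt) * [p*0.000000 + (1-p)*0.651577] = 0.331682
  V(2,1) = exp(-r*dt) * [p*0.651577 + (1-p)*2.003290] = 1.338778
  V(2,2) = exp(-r*dt) * [p*2.003290 + (1-p)*3.324600] = 2.673186
  V(1,0) = exp(-r*dt) * [p*0.331682 + (1-p)*1.338778] = 0.843891
  V(1,1) = exp(-r*dt) * [p*1.338778 + (1-p)*2.673186] = 2.016241
  V(0,0) = exp(-r*dt) * [p*0.843891 + (1-p)*2.016241] = 1.439528
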